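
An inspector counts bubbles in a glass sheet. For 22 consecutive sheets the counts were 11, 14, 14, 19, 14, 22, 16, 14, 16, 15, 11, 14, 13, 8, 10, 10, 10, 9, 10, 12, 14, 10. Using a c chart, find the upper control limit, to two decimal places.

23.82

c̄ = (11 + 14 + 14 + 19 + 14 + 22 + 16 + 14 + 16 + 15 + 11 + 14 + 13 + 8 + 10 + 10 + 10 + 9 + 10 + 12 + 14 + 10) / 22 = 286 / 22 = 13.0000
UCL = c̄ + 3√c̄ = 13.0000 + 3 × √13.0000 = 13.0000 + 3 × 3.6056 = 23.8167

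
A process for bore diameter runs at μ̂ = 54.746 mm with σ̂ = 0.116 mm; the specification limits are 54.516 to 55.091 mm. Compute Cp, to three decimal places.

Cp = (USL − LSL) / (6σ̂) = (55.091 − 54.516) / (6 × 0.116) = 0.5750 / 0.6960 = 0.8261

0.826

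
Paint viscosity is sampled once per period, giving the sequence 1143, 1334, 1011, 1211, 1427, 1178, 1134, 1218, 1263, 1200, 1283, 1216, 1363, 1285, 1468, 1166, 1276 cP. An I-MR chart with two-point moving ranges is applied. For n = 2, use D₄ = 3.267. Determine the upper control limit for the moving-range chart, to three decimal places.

486.987

Moving ranges: 191, 323, 200, 216, 249, 44, 84, 45, 63, 83, 67, 147, 78, 183, 302, 110; M̄R̄ = 2385.0000 / 16 = 149.0625
UCL_MR = D₄·M̄R̄ = 3.267 × 149.0625 = 486.9872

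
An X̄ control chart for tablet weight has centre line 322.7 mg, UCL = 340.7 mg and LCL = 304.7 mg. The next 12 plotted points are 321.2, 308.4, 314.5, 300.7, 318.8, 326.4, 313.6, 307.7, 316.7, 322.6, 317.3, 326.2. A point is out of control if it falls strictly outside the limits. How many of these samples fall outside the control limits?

Compare each point to [304.7, 340.7]: sample 4 = 300.7 < LCL.

1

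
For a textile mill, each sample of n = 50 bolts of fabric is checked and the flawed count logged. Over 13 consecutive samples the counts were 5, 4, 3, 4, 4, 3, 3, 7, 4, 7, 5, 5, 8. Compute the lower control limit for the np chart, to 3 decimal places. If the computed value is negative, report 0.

p̄ = Σdᵢ / (k·n) = 62 / (13 × 50) = 0.09538
LCL = np̄ − 3·√(np̄(1−p̄)) = 4.7692 − 3 × 2.0771 = -1.4621 → 0 (negative, so LCL = 0)

0.000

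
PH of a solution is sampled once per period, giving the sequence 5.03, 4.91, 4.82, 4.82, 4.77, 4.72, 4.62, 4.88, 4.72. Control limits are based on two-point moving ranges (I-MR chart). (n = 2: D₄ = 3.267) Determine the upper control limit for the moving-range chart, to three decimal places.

0.339

Moving ranges: 0.12, 0.09, 0.00, 0.05, 0.05, 0.10, 0.26, 0.16; M̄R̄ = 0.8300 / 8 = 0.1038
UCL_MR = D₄·M̄R̄ = 3.267 × 0.1038 = 0.3390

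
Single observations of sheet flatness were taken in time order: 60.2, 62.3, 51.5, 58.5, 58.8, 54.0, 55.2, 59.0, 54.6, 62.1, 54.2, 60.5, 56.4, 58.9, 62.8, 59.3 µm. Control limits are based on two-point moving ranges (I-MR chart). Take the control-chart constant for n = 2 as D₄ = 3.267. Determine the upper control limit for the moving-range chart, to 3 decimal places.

15.268

Moving ranges: 2.1, 10.8, 7.0, 0.3, 4.8, 1.2, 3.8, 4.4, 7.5, 7.9, 6.3, 4.1, 2.5, 3.9, 3.5; M̄R̄ = 70.1000 / 15 = 4.6733
UCL_MR = D₄·M̄R̄ = 3.267 × 4.6733 = 15.2678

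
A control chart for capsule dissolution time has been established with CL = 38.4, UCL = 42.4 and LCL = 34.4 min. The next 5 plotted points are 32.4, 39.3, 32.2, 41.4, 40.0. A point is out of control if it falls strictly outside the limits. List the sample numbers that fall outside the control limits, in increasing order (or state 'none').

Compare each point to [34.4, 42.4]: sample 1 = 32.4 < LCL; sample 3 = 32.2 < LCL.

1, 3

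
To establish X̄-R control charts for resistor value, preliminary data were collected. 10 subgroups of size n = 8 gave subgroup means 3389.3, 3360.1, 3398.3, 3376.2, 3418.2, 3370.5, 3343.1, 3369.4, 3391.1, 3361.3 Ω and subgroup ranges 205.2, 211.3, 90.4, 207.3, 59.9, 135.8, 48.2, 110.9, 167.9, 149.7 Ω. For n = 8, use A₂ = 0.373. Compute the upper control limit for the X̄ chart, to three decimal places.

X̄̄ = (3389.3 + 3360.1 + 3398.3 + 3376.2 + 3418.2 + 3370.5 + 3343.1 + 3369.4 + 3391.1 + 3361.3) / 10 = 33777.5000 / 10 = 3377.7500
R̄ = (205.2 + 211.3 + 90.4 + 207.3 + 59.9 + 135.8 + 48.2 + 110.9 + 167.9 + 149.7) / 10 = 1386.6000 / 10 = 138.6600
UCL = X̄̄ + A₂·R̄ = 3377.7500 + 0.373 × 138.6600 = 3429.4702

3429.470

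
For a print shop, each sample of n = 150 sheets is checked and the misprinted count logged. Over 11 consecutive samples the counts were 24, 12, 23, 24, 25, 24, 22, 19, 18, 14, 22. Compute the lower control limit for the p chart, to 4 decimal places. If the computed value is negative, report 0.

p̄ = Σdᵢ / (k·n) = 227 / (11 × 150) = 0.13758
LCL = p̄ − 3·√(p̄(1−p̄)/n) = 0.13758 − 3 × 0.02812 = 0.05320

0.0532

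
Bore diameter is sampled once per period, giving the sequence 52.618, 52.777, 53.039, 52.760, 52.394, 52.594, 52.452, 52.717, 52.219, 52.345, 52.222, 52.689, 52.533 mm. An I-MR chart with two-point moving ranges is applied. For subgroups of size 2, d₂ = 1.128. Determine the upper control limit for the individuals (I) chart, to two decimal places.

X̄ = (52.618 + 52.777 + 53.039 + 52.760 + 52.394 + 52.594 + 52.452 + 52.717 + 52.219 + 52.345 + 52.222 + 52.689 + 52.533) / 13 = 52.5661
Moving ranges: 0.159, 0.262, 0.279, 0.366, 0.200, 0.142, 0.265, 0.498, 0.126, 0.123, 0.467, 0.156; M̄R̄ = 3.0430 / 12 = 0.2536
UCL = X̄ + 3·M̄R̄/d₂ = 52.5661 + 3 × 0.2536 / 1.128 = 53.2405

53.24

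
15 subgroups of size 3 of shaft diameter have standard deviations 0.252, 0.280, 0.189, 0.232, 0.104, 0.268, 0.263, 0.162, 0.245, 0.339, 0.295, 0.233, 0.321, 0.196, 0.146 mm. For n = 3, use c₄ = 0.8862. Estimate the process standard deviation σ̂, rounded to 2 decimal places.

0.27

s̄ = (0.252 + 0.280 + 0.189 + 0.232 + 0.104 + 0.268 + 0.263 + 0.162 + 0.245 + 0.339 + 0.295 + 0.233 + 0.321 + 0.196 + 0.146) / 15 = 0.2350
σ̂ = s̄ / c₄ = 0.2350 / 0.8862 = 0.2652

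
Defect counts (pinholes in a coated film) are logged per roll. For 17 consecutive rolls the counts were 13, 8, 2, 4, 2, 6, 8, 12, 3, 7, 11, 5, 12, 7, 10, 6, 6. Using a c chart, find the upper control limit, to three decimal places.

c̄ = (13 + 8 + 2 + 4 + 2 + 6 + 8 + 12 + 3 + 7 + 11 + 5 + 12 + 7 + 10 + 6 + 6) / 17 = 122 / 17 = 7.1765
UCL = c̄ + 3√c̄ = 7.1765 + 3 × √7.1765 = 7.1765 + 3 × 2.6789 = 15.2132

15.213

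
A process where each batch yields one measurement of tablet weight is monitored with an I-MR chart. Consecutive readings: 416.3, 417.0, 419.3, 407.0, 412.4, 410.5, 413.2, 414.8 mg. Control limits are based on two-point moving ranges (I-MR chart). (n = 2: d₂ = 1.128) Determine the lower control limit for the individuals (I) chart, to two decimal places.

403.59

X̄ = (416.3 + 417.0 + 419.3 + 407.0 + 412.4 + 410.5 + 413.2 + 414.8) / 8 = 413.8125
Moving ranges: 0.7, 2.3, 12.3, 5.4, 1.9, 2.7, 1.6; M̄R̄ = 26.9000 / 7 = 3.8429
LCL = X̄ − 3·M̄R̄/d₂ = 413.8125 − 3 × 3.8429 / 1.128 = 403.5921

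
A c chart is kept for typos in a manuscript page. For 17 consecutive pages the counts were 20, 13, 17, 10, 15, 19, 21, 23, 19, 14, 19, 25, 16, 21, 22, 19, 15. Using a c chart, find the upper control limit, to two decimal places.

30.89

c̄ = (20 + 13 + 17 + 10 + 15 + 19 + 21 + 23 + 19 + 14 + 19 + 25 + 16 + 21 + 22 + 19 + 15) / 17 = 308 / 17 = 18.1176
UCL = c̄ + 3√c̄ = 18.1176 + 3 × √18.1176 = 18.1176 + 3 × 4.2565 = 30.8871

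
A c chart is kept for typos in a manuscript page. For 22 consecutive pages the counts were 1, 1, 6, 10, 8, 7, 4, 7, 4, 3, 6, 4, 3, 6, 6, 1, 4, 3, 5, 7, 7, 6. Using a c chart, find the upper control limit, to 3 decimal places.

11.632

c̄ = (1 + 1 + 6 + 10 + 8 + 7 + 4 + 7 + 4 + 3 + 6 + 4 + 3 + 6 + 6 + 1 + 4 + 3 + 5 + 7 + 7 + 6) / 22 = 109 / 22 = 4.9545
UCL = c̄ + 3√c̄ = 4.9545 + 3 × √4.9545 = 4.9545 + 3 × 2.2259 = 11.6322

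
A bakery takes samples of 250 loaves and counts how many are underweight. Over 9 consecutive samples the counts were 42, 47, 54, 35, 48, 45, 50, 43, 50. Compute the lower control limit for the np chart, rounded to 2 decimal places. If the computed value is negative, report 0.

p̄ = Σdᵢ / (k·n) = 414 / (9 × 250) = 0.18400
LCL = np̄ − 3·√(np̄(1−p̄)) = 46.0000 − 3 × 6.1267 = 27.6200

27.62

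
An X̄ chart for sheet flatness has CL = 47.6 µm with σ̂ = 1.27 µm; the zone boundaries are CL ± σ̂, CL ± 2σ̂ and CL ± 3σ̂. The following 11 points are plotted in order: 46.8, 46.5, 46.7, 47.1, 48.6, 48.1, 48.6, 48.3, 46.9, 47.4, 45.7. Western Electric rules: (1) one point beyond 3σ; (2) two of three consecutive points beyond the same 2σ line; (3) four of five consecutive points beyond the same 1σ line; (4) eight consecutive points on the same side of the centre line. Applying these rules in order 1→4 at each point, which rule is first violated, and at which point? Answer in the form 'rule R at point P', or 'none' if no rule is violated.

none

Zone of each point (C = within 1σ̂, B = 1σ̂–2σ̂, A = 2σ̂–3σ̂, * = beyond 3σ̂; sign = side of CL): 1:-C, 2:-C, 3:-C, 4:-C, 5:+C, 6:+C, 7:+C, 8:+C, 9:-C, 10:-C, 11:-B
No rule fires across all 11 points.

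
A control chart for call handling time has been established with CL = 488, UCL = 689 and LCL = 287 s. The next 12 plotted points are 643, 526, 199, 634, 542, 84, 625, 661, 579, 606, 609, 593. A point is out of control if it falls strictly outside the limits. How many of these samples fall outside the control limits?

Compare each point to [287, 689]: sample 3 = 199 < LCL; sample 6 = 84 < LCL.

2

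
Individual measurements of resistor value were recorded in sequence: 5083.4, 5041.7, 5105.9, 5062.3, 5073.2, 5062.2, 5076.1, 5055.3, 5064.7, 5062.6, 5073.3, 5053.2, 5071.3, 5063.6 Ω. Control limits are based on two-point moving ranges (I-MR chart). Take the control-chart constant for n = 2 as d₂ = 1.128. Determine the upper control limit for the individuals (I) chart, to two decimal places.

X̄ = (5083.4 + 5041.7 + 5105.9 + 5062.3 + 5073.2 + 5062.2 + 5076.1 + 5055.3 + 5064.7 + 5062.6 + 5073.3 + 5053.2 + 5071.3 + 5063.6) / 14 = 5067.7714
Moving ranges: 41.7, 64.2, 43.6, 10.9, 11.0, 13.9, 20.8, 9.4, 2.1, 10.7, 20.1, 18.1, 7.7; M̄R̄ = 274.2000 / 13 = 21.0923
UCL = X̄ + 3·M̄R̄/d₂ = 5067.7714 + 3 × 21.0923 / 1.128 = 5123.8680

5123.87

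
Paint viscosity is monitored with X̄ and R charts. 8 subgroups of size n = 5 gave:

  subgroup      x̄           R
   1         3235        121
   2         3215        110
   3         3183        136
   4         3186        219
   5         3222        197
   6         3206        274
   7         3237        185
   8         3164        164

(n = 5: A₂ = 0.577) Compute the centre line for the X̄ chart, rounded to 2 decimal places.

X̄̄ = (3235 + 3215 + 3183 + 3186 + 3222 + 3206 + 3237 + 3164) / 8 = 25648.0000 / 8 = 3206.0000
CL = X̄̄ = 3206.0000

3206.00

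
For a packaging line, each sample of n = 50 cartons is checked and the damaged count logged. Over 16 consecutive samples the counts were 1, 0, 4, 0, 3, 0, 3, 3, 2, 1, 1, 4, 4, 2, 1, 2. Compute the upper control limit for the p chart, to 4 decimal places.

0.1206

p̄ = Σdᵢ / (k·n) = 31 / (16 × 50) = 0.03875
UCL = p̄ + 3·√(p̄(1−p̄)/n) = 0.03875 + 3 × √(0.03875×0.96125/50) = 0.03875 + 3 × 0.02729 = 0.12063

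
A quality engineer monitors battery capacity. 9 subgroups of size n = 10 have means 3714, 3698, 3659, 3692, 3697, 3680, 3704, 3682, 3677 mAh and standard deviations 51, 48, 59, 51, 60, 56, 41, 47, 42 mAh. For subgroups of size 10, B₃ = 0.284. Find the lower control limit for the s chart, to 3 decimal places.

s̄ = (51 + 48 + 59 + 51 + 60 + 56 + 41 + 47 + 42) / 9 = 50.5556
LCL_s = B₃·s̄ = 0.284 × 50.5556 = 14.3578

14.358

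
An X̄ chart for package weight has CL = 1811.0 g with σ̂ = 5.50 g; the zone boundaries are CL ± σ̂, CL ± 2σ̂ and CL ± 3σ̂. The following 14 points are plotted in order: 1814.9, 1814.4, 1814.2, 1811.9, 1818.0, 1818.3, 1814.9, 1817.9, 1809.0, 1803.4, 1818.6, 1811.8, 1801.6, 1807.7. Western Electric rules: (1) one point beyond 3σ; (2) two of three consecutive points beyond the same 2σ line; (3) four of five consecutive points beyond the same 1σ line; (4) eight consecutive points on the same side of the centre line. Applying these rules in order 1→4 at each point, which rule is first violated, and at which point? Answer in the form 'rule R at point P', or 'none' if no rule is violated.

Zone of each point (C = within 1σ̂, B = 1σ̂–2σ̂, A = 2σ̂–3σ̂, * = beyond 3σ̂; sign = side of CL): 1:+C, 2:+C, 3:+C, 4:+C, 5:+B, 6:+B, 7:+C, 8:+B, 9:-C, 10:-B, 11:+B, 12:+C, 13:-B, 14:-C
Rule 4 (eight consecutive points on the same side of the centre line) is satisfied at point 8.

rule 4 at point 8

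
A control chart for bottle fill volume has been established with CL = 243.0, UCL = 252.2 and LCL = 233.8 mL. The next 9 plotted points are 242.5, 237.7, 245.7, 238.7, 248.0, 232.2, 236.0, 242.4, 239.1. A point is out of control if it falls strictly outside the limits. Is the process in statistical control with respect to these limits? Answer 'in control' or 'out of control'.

Compare each point to [233.8, 252.2]: sample 6 = 232.2 < LCL.

out of control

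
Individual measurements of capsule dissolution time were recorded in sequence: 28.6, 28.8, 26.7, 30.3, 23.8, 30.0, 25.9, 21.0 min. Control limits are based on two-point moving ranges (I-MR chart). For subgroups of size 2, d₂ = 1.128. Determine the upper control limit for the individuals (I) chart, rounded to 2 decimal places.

37.37

X̄ = (28.6 + 28.8 + 26.7 + 30.3 + 23.8 + 30.0 + 25.9 + 21.0) / 8 = 26.8875
Moving ranges: 0.2, 2.1, 3.6, 6.5, 6.2, 4.1, 4.9; M̄R̄ = 27.6000 / 7 = 3.9429
UCL = X̄ + 3·M̄R̄/d₂ = 26.8875 + 3 × 3.9429 / 1.128 = 37.3738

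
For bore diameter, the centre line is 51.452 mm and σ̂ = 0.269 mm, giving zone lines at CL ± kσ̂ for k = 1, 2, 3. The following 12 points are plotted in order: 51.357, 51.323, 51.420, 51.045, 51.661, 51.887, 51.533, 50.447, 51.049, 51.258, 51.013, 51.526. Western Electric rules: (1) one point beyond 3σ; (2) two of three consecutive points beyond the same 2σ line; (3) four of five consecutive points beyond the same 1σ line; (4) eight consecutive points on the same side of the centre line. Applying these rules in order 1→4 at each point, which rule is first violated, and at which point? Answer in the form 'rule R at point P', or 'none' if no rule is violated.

Zone of each point (C = within 1σ̂, B = 1σ̂–2σ̂, A = 2σ̂–3σ̂, * = beyond 3σ̂; sign = side of CL): 1:-C, 2:-C, 3:-C, 4:-B, 5:+C, 6:+B, 7:+C, 8:-*, 9:-B, 10:-C, 11:-B, 12:+C
Rule 1 (one point beyond the 3σ limits) is satisfied at point 8.

rule 1 at point 8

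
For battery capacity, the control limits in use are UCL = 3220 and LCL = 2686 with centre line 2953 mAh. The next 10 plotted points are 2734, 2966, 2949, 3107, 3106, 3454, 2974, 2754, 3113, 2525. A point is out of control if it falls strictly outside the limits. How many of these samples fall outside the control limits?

Compare each point to [2686, 3220]: sample 6 = 3454 > UCL; sample 10 = 2525 < LCL.

2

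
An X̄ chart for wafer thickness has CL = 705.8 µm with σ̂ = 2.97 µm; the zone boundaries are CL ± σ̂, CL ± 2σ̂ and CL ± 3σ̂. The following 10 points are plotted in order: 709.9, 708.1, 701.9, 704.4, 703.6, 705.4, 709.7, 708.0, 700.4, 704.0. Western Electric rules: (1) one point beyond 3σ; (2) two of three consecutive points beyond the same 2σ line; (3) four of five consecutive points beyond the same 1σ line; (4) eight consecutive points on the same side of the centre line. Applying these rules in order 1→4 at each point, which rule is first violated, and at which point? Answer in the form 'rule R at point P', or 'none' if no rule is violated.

none

Zone of each point (C = within 1σ̂, B = 1σ̂–2σ̂, A = 2σ̂–3σ̂, * = beyond 3σ̂; sign = side of CL): 1:+B, 2:+C, 3:-B, 4:-C, 5:-C, 6:-C, 7:+B, 8:+C, 9:-B, 10:-C
No rule fires across all 10 points.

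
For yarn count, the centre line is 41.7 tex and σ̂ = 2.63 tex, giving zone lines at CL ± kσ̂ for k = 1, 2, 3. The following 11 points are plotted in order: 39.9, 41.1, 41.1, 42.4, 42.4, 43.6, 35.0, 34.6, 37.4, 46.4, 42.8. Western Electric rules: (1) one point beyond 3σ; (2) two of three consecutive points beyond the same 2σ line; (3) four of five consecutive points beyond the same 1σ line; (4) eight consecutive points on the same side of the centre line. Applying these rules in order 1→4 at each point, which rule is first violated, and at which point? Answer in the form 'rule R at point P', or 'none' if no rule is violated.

rule 2 at point 8

Zone of each point (C = within 1σ̂, B = 1σ̂–2σ̂, A = 2σ̂–3σ̂, * = beyond 3σ̂; sign = side of CL): 1:-C, 2:-C, 3:-C, 4:+C, 5:+C, 6:+C, 7:-A, 8:-A, 9:-B, 10:+B, 11:+C
Rule 2 (two of three consecutive points beyond the same 2σ limit) is satisfied at point 8.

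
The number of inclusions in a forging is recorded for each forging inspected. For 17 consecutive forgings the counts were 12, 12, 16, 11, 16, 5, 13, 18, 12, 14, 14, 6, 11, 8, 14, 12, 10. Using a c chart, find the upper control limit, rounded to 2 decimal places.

c̄ = (12 + 12 + 16 + 11 + 16 + 5 + 13 + 18 + 12 + 14 + 14 + 6 + 11 + 8 + 14 + 12 + 10) / 17 = 204 / 17 = 12.0000
UCL = c̄ + 3√c̄ = 12.0000 + 3 × √12.0000 = 12.0000 + 3 × 3.4641 = 22.3923

22.39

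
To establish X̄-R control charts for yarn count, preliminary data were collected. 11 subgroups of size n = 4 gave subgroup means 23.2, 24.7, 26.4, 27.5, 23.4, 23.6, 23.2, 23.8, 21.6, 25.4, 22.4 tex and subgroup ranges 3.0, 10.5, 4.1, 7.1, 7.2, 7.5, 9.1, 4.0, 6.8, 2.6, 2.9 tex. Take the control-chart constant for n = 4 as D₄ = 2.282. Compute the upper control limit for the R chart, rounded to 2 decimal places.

13.44

R̄ = (3.0 + 10.5 + 4.1 + 7.1 + 7.2 + 7.5 + 9.1 + 4.0 + 6.8 + 2.6 + 2.9) / 11 = 64.8000 / 11 = 5.8909
UCL_R = D₄·R̄ = 2.282 × 5.8909 = 13.4431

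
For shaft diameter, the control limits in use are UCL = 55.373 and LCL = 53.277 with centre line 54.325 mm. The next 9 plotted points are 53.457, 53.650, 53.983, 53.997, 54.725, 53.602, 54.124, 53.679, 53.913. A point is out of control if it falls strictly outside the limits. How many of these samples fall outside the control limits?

0

All 9 points lie within [53.277, 55.373].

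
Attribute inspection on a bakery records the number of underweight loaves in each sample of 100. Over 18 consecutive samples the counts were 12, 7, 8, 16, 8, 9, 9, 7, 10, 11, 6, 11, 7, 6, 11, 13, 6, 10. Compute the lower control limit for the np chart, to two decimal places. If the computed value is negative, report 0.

0.57

p̄ = Σdᵢ / (k·n) = 167 / (18 × 100) = 0.09278
LCL = np̄ − 3·√(np̄(1−p̄)) = 9.2778 − 3 × 2.9012 = 0.5742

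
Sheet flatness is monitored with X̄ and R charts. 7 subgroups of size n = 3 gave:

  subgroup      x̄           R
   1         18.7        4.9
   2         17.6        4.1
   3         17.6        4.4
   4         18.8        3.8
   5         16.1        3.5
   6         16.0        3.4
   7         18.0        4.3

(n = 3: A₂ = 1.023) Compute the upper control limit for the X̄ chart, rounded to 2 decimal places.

X̄̄ = (18.7 + 17.6 + 17.6 + 18.8 + 16.1 + 16.0 + 18.0) / 7 = 122.8000 / 7 = 17.5429
R̄ = (4.9 + 4.1 + 4.4 + 3.8 + 3.5 + 3.4 + 4.3) / 7 = 28.4000 / 7 = 4.0571
UCL = X̄̄ + A₂·R̄ = 17.5429 + 1.023 × 4.0571 = 21.6933

21.69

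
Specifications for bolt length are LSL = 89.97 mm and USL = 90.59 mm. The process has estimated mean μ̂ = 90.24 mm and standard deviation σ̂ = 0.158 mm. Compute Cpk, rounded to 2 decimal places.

0.57

Cpu = (USL − μ̂) / (3σ̂) = (90.59 − 90.24) / (3 × 0.158) = 0.7384; Cpl = (μ̂ − LSL) / (3σ̂) = (90.24 − 89.97) / (3 × 0.158) = 0.5696; Cpk = min(Cpu, Cpl) = 0.5696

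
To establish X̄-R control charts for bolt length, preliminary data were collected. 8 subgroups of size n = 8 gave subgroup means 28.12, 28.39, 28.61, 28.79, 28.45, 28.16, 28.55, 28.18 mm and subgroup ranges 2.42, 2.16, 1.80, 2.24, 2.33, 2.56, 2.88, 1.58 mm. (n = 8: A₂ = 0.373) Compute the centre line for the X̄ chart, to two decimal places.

28.41

X̄̄ = (28.12 + 28.39 + 28.61 + 28.79 + 28.45 + 28.16 + 28.55 + 28.18) / 8 = 227.2500 / 8 = 28.4062
CL = X̄̄ = 28.4062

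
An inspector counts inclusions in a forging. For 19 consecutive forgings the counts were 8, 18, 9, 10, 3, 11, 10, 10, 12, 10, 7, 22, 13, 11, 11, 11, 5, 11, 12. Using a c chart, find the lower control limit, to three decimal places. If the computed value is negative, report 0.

0.907

c̄ = (8 + 18 + 9 + 10 + 3 + 11 + 10 + 10 + 12 + 10 + 7 + 22 + 13 + 11 + 11 + 11 + 5 + 11 + 12) / 19 = 204 / 19 = 10.7368
LCL = c̄ − 3√c̄ = 10.7368 − 3 × 3.2767 = 0.9067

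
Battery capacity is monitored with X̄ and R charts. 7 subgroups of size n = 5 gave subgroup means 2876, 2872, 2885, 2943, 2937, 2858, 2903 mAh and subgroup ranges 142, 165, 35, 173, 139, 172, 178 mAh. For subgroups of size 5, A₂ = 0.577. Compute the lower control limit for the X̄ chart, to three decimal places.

2813.527

X̄̄ = (2876 + 2872 + 2885 + 2943 + 2937 + 2858 + 2903) / 7 = 20274.0000 / 7 = 2896.2857
R̄ = (142 + 165 + 35 + 173 + 139 + 172 + 178) / 7 = 1004.0000 / 7 = 143.4286
LCL = X̄̄ − A₂·R̄ = 2896.2857 − 0.577 × 143.4286 = 2813.5274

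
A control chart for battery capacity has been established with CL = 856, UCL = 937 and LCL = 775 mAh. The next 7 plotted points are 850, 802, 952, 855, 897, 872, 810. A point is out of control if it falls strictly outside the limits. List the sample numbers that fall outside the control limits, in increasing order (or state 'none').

Compare each point to [775, 937]: sample 3 = 952 > UCL.

3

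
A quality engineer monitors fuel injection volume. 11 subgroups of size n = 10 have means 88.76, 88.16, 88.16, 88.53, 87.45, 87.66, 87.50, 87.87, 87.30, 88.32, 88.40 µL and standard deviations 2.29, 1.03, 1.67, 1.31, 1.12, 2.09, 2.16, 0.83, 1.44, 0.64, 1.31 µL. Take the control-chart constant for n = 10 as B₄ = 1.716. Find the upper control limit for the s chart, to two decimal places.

s̄ = (2.29 + 1.03 + 1.67 + 1.31 + 1.12 + 2.09 + 2.16 + 0.83 + 1.44 + 0.64 + 1.31) / 11 = 1.4445
UCL_s = B₄·s̄ = 1.716 × 1.4445 = 2.4788

2.48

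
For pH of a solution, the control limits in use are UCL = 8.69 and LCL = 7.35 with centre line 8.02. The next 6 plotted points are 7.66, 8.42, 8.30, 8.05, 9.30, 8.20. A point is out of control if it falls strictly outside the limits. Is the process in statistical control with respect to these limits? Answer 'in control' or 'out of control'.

Compare each point to [7.35, 8.69]: sample 5 = 9.30 > UCL.

out of control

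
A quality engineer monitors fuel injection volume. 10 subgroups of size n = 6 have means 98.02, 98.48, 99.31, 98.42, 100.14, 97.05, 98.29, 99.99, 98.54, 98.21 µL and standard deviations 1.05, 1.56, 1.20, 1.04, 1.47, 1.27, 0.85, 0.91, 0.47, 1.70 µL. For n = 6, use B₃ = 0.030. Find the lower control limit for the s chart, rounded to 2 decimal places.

0.03

s̄ = (1.05 + 1.56 + 1.20 + 1.04 + 1.47 + 1.27 + 0.85 + 0.91 + 0.47 + 1.70) / 10 = 1.1520
LCL_s = B₃·s̄ = 0.030 × 1.1520 = 0.0346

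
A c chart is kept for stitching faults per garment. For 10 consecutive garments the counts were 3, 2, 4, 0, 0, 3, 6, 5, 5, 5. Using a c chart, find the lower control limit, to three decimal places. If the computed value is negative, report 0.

0.000

c̄ = (3 + 2 + 4 + 0 + 0 + 3 + 6 + 5 + 5 + 5) / 10 = 33 / 10 = 3.3000
LCL = c̄ − 3√c̄ = 3.3000 − 3 × 1.8166 = -2.1498 → 0 (cannot be negative)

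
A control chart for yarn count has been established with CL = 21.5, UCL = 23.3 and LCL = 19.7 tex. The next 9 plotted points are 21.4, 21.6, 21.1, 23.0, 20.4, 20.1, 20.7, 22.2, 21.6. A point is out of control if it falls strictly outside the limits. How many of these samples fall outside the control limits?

All 9 points lie within [19.7, 23.3].

0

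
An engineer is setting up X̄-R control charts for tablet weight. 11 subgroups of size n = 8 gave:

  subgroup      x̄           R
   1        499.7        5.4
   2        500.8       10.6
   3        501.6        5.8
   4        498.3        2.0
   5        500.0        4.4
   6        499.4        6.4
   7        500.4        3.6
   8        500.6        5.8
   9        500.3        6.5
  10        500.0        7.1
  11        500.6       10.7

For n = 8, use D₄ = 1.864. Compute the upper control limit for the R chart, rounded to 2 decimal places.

R̄ = (5.4 + 10.6 + 5.8 + 2.0 + 4.4 + 6.4 + 3.6 + 5.8 + 6.5 + 7.1 + 10.7) / 11 = 68.3000 / 11 = 6.2091
UCL_R = D₄·R̄ = 1.864 × 6.2091 = 11.5737

11.57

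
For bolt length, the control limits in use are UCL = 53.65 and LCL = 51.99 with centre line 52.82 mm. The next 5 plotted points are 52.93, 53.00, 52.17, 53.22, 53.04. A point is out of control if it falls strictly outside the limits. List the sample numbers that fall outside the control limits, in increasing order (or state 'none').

none

All 5 points lie within [51.99, 53.65].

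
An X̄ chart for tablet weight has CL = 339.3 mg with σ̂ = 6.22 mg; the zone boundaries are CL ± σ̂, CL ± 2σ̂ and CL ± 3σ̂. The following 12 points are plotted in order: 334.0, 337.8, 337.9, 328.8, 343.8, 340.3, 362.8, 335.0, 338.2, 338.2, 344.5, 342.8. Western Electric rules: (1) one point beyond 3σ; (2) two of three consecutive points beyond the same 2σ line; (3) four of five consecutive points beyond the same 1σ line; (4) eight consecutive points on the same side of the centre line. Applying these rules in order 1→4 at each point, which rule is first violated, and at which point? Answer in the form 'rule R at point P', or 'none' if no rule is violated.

Zone of each point (C = within 1σ̂, B = 1σ̂–2σ̂, A = 2σ̂–3σ̂, * = beyond 3σ̂; sign = side of CL): 1:-C, 2:-C, 3:-C, 4:-B, 5:+C, 6:+C, 7:+*, 8:-C, 9:-C, 10:-C, 11:+C, 12:+C
Rule 1 (one point beyond the 3σ limits) is satisfied at point 7.

rule 1 at point 7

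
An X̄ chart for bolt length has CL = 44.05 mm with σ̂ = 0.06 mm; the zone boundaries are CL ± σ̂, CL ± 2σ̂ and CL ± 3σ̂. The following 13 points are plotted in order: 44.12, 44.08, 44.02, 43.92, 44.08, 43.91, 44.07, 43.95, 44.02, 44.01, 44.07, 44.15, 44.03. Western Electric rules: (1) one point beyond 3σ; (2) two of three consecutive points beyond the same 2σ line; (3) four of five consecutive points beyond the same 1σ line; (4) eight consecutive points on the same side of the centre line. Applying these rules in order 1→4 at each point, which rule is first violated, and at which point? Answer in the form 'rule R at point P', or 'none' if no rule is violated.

Zone of each point (C = within 1σ̂, B = 1σ̂–2σ̂, A = 2σ̂–3σ̂, * = beyond 3σ̂; sign = side of CL): 1:+B, 2:+C, 3:-C, 4:-A, 5:+C, 6:-A, 7:+C, 8:-B, 9:-C, 10:-C, 11:+C, 12:+B, 13:-C
Rule 2 (two of three consecutive points beyond the same 2σ limit) is satisfied at point 6.

rule 2 at point 6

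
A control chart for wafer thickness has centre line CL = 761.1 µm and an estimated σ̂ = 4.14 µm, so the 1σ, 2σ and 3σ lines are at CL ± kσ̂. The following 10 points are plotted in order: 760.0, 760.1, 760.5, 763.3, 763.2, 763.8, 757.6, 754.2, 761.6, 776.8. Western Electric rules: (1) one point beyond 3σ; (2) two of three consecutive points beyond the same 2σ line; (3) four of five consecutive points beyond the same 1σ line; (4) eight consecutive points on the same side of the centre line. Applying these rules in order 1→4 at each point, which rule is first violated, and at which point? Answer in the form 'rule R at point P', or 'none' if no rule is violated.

rule 1 at point 10

Zone of each point (C = within 1σ̂, B = 1σ̂–2σ̂, A = 2σ̂–3σ̂, * = beyond 3σ̂; sign = side of CL): 1:-C, 2:-C, 3:-C, 4:+C, 5:+C, 6:+C, 7:-C, 8:-B, 9:+C, 10:+*
Rule 1 (one point beyond the 3σ limits) is satisfied at point 10.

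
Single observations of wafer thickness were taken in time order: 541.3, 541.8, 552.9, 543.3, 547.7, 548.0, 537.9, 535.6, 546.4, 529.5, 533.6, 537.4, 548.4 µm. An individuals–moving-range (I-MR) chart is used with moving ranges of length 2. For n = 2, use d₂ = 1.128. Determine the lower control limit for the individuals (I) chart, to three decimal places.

X̄ = (541.3 + 541.8 + 552.9 + 543.3 + 547.7 + 548.0 + 537.9 + 535.6 + 546.4 + 529.5 + 533.6 + 537.4 + 548.4) / 13 = 541.8308
Moving ranges: 0.5, 11.1, 9.6, 4.4, 0.3, 10.1, 2.3, 10.8, 16.9, 4.1, 3.8, 11.0; M̄R̄ = 84.9000 / 12 = 7.0750
LCL = X̄ − 3·M̄R̄/d₂ = 541.8308 − 3 × 7.0750 / 1.128 = 523.0143

523.014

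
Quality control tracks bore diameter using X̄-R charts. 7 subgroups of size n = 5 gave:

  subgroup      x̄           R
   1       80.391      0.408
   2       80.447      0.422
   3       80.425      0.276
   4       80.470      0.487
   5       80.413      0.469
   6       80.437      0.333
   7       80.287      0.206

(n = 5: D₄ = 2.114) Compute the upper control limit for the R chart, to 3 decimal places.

R̄ = (0.408 + 0.422 + 0.276 + 0.487 + 0.469 + 0.333 + 0.206) / 7 = 2.6010 / 7 = 0.3716
UCL_R = D₄·R̄ = 2.114 × 0.3716 = 0.7855

0.786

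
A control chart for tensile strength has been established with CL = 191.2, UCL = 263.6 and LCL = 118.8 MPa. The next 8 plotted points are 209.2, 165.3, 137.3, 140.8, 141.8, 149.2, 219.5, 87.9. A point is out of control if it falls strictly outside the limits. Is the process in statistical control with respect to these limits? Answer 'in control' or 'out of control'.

Compare each point to [118.8, 263.6]: sample 8 = 87.9 < LCL.

out of control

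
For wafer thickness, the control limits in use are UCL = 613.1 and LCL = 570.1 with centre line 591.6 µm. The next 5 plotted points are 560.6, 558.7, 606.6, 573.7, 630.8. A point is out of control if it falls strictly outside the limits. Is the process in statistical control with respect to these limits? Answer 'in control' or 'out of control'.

out of control

Compare each point to [570.1, 613.1]: sample 1 = 560.6 < LCL; sample 2 = 558.7 < LCL; sample 5 = 630.8 > UCL.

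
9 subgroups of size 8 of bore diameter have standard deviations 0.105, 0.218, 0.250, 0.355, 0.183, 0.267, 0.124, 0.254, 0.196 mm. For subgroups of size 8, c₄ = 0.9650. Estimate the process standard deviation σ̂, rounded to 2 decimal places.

0.22

s̄ = (0.105 + 0.218 + 0.250 + 0.355 + 0.183 + 0.267 + 0.124 + 0.254 + 0.196) / 9 = 0.2169
σ̂ = s̄ / c₄ = 0.2169 / 0.9650 = 0.2248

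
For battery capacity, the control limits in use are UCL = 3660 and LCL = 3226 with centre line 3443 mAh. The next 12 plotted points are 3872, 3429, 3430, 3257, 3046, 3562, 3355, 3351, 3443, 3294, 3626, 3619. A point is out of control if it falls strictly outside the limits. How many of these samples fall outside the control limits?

Compare each point to [3226, 3660]: sample 1 = 3872 > UCL; sample 5 = 3046 < LCL.

2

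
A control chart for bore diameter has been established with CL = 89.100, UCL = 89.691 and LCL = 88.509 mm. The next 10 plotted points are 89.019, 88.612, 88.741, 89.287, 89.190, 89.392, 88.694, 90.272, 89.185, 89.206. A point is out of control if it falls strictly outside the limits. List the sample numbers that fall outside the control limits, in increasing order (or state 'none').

Compare each point to [88.509, 89.691]: sample 8 = 90.272 > UCL.

8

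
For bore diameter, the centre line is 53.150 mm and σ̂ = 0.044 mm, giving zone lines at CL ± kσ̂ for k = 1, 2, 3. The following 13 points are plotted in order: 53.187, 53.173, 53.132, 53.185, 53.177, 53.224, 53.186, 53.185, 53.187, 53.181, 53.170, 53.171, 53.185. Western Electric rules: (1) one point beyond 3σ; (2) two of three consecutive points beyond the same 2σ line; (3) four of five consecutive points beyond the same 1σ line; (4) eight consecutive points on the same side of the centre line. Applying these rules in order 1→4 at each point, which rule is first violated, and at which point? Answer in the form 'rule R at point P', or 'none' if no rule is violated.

rule 4 at point 11

Zone of each point (C = within 1σ̂, B = 1σ̂–2σ̂, A = 2σ̂–3σ̂, * = beyond 3σ̂; sign = side of CL): 1:+C, 2:+C, 3:-C, 4:+C, 5:+C, 6:+B, 7:+C, 8:+C, 9:+C, 10:+C, 11:+C, 12:+C, 13:+C
Rule 4 (eight consecutive points on the same side of the centre line) is satisfied at point 11.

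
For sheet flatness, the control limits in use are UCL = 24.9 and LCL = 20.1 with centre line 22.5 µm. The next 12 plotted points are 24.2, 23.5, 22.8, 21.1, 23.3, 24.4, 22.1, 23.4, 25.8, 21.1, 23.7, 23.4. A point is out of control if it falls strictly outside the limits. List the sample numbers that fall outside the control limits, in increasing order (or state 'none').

9

Compare each point to [20.1, 24.9]: sample 9 = 25.8 > UCL.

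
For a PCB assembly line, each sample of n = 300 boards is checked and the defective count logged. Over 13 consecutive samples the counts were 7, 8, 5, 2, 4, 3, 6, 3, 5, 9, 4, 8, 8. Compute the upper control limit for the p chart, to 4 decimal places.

0.0418

p̄ = Σdᵢ / (k·n) = 72 / (13 × 300) = 0.01846
UCL = p̄ + 3·√(p̄(1−p̄)/n) = 0.01846 + 3 × √(0.01846×0.98154/300) = 0.01846 + 3 × 0.00777 = 0.04178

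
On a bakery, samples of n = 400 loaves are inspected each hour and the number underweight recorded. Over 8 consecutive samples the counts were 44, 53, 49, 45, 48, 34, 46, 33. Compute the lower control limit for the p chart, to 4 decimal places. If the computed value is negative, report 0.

0.0631

p̄ = Σdᵢ / (k·n) = 352 / (8 × 400) = 0.11000
LCL = p̄ − 3·√(p̄(1−p̄)/n) = 0.11000 − 3 × 0.01564 = 0.06307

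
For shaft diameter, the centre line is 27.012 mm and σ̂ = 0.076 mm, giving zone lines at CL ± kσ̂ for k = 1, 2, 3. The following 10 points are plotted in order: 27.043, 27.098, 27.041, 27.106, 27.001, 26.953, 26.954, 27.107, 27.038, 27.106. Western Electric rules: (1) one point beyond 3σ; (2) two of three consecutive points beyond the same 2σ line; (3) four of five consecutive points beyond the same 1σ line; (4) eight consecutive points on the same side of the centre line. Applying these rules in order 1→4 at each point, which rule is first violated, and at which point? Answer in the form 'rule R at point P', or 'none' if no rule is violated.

none

Zone of each point (C = within 1σ̂, B = 1σ̂–2σ̂, A = 2σ̂–3σ̂, * = beyond 3σ̂; sign = side of CL): 1:+C, 2:+B, 3:+C, 4:+B, 5:-C, 6:-C, 7:-C, 8:+B, 9:+C, 10:+B
No rule fires across all 10 points.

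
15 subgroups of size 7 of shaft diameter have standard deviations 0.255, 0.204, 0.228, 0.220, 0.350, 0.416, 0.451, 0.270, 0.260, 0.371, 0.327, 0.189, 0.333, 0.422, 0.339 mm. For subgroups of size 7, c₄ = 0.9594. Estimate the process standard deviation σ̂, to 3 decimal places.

s̄ = (0.255 + 0.204 + 0.228 + 0.220 + 0.350 + 0.416 + 0.451 + 0.270 + 0.260 + 0.371 + 0.327 + 0.189 + 0.333 + 0.422 + 0.339) / 15 = 0.3090
σ̂ = s̄ / c₄ = 0.3090 / 0.9594 = 0.3221

0.322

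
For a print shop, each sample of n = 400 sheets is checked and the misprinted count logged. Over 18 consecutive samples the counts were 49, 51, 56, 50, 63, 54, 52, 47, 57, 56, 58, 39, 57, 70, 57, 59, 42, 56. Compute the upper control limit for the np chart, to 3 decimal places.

74.568

p̄ = Σdᵢ / (k·n) = 973 / (18 × 400) = 0.13514
UCL = np̄ + 3·√(np̄(1−p̄)) = 54.0556 + 3 × √(54.0556×0.86486) = 54.0556 + 3 × 6.8374 = 74.5679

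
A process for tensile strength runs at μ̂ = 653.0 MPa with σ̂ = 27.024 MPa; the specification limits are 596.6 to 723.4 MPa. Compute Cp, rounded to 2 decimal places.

Cp = (USL − LSL) / (6σ̂) = (723.4 − 596.6) / (6 × 27.024) = 126.8000 / 162.1440 = 0.7820

0.78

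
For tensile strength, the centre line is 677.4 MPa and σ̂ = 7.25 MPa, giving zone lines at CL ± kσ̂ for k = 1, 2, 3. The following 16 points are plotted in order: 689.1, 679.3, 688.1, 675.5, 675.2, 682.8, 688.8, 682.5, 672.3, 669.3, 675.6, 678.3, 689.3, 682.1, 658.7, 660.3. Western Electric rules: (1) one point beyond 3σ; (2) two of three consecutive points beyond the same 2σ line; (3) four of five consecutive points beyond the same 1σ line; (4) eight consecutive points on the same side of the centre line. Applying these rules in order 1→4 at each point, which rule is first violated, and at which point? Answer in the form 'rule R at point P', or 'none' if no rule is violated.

rule 2 at point 16

Zone of each point (C = within 1σ̂, B = 1σ̂–2σ̂, A = 2σ̂–3σ̂, * = beyond 3σ̂; sign = side of CL): 1:+B, 2:+C, 3:+B, 4:-C, 5:-C, 6:+C, 7:+B, 8:+C, 9:-C, 10:-B, 11:-C, 12:+C, 13:+B, 14:+C, 15:-A, 16:-A
Rule 2 (two of three consecutive points beyond the same 2σ limit) is satisfied at point 16.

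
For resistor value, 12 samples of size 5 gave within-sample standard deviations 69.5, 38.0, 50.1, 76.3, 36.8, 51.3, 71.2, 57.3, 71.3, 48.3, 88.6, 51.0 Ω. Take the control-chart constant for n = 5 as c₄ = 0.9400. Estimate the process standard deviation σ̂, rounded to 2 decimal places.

62.92

s̄ = (69.5 + 38.0 + 50.1 + 76.3 + 36.8 + 51.3 + 71.2 + 57.3 + 71.3 + 48.3 + 88.6 + 51.0) / 12 = 59.1417
σ̂ = s̄ / c₄ = 59.1417 / 0.9400 = 62.9167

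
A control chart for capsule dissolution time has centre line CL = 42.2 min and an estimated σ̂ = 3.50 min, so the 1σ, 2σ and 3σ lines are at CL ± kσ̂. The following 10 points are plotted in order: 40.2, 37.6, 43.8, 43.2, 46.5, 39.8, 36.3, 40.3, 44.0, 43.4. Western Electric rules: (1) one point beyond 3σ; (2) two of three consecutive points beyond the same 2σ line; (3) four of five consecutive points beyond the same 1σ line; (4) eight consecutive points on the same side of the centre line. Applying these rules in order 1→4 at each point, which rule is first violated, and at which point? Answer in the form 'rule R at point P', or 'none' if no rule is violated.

Zone of each point (C = within 1σ̂, B = 1σ̂–2σ̂, A = 2σ̂–3σ̂, * = beyond 3σ̂; sign = side of CL): 1:-C, 2:-B, 3:+C, 4:+C, 5:+B, 6:-C, 7:-B, 8:-C, 9:+C, 10:+C
No rule fires across all 10 points.

none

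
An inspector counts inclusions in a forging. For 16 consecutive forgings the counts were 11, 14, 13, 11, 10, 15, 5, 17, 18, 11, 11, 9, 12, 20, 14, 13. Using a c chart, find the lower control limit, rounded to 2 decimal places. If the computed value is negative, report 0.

2.04

c̄ = (11 + 14 + 13 + 11 + 10 + 15 + 5 + 17 + 18 + 11 + 11 + 9 + 12 + 20 + 14 + 13) / 16 = 204 / 16 = 12.7500
LCL = c̄ − 3√c̄ = 12.7500 − 3 × 3.5707 = 2.0379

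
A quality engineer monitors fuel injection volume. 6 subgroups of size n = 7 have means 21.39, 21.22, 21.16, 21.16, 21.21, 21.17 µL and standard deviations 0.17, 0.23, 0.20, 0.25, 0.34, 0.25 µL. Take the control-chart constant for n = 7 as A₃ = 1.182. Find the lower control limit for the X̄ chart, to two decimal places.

X̄̄ = (21.39 + 21.22 + 21.16 + 21.16 + 21.21 + 21.17) / 6 = 21.2183
s̄ = (0.17 + 0.23 + 0.20 + 0.25 + 0.34 + 0.25) / 6 = 0.2400
LCL = X̄̄ − A₃·s̄ = 21.2183 − 1.182 × 0.2400 = 20.9347

20.93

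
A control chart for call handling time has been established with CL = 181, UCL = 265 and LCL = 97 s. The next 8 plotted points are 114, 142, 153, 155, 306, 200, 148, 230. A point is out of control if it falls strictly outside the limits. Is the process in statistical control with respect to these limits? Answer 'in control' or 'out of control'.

Compare each point to [97, 265]: sample 5 = 306 > UCL.

out of control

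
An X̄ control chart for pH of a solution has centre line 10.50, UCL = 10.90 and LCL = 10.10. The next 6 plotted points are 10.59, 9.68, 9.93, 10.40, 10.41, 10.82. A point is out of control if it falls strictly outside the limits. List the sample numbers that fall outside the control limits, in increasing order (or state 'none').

Compare each point to [10.10, 10.90]: sample 2 = 9.68 < LCL; sample 3 = 9.93 < LCL.

2, 3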